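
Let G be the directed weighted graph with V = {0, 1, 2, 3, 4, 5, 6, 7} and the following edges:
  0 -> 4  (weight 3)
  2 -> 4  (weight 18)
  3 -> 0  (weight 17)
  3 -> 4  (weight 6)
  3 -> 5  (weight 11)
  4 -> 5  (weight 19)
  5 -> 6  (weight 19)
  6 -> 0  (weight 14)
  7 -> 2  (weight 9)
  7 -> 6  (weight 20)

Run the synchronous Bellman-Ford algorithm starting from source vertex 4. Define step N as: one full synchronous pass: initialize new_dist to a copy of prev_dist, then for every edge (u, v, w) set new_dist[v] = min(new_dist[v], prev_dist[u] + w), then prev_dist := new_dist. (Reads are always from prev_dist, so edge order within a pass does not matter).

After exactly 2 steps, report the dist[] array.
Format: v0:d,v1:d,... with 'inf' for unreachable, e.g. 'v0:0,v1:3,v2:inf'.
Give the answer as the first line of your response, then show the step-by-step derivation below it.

v0:inf,v1:inf,v2:inf,v3:inf,v4:0,v5:19,v6:38,v7:inf

step 1: dist = v0:inf,v1:inf,v2:inf,v3:inf,v4:0,v5:19,v6:inf,v7:inf
step 2: dist = v0:inf,v1:inf,v2:inf,v3:inf,v4:0,v5:19,v6:38,v7:inf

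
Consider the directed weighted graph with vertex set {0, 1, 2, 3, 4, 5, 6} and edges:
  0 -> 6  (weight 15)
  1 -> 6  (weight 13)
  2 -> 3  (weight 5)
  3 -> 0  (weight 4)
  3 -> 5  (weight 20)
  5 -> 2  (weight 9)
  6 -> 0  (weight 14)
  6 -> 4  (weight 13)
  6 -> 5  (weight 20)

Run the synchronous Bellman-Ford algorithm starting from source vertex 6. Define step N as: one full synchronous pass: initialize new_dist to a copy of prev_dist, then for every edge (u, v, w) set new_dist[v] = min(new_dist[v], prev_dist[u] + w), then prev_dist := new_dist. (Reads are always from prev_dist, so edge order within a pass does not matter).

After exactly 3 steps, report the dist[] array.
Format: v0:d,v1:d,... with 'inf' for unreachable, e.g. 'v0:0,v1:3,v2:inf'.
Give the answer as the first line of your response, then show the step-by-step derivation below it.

v0:14,v1:inf,v2:29,v3:34,v4:13,v5:20,v6:0

step 1: dist = v0:14,v1:inf,v2:inf,v3:inf,v4:13,v5:20,v6:0
step 2: dist = v0:14,v1:inf,v2:29,v3:inf,v4:13,v5:20,v6:0
step 3: dist = v0:14,v1:inf,v2:29,v3:34,v4:13,v5:20,v6:0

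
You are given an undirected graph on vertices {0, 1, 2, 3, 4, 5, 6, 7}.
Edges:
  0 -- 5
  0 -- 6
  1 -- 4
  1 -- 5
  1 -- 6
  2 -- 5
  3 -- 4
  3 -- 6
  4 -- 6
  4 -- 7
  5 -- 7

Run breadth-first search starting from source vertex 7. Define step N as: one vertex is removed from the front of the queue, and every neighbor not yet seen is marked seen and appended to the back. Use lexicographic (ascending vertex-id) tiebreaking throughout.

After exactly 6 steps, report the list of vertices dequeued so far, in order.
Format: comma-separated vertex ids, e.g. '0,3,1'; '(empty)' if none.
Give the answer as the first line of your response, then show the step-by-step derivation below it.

7,4,5,1,3,6

step 1: dequeue 7; queue=[4,5]; order=7
step 2: dequeue 4; queue=[5,1,3,6]; order=7,4
step 3: dequeue 5; queue=[1,3,6,0,2]; order=7,4,5
step 4: dequeue 1; queue=[3,6,0,2]; order=7,4,5,1
step 5: dequeue 3; queue=[6,0,2]; order=7,4,5,1,3
step 6: dequeue 6; queue=[0,2]; order=7,4,5,1,3,6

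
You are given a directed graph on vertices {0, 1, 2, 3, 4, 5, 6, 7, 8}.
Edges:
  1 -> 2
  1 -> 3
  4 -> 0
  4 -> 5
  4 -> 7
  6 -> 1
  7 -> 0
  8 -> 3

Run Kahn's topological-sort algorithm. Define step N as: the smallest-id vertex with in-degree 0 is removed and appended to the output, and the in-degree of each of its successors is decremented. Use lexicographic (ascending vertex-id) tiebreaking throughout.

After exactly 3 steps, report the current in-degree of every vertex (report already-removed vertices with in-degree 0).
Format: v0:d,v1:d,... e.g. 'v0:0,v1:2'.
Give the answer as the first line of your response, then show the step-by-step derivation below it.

v0:1,v1:0,v2:1,v3:2,v4:0,v5:0,v6:0,v7:0,v8:0

step 1: output 4; order=[4]; indeg=(1,1,1,2,0,0,0,0,0)
step 2: output 5; order=[4,5]; indeg=(1,1,1,2,0,0,0,0,0)
step 3: output 6; order=[4,5,6]; indeg=(1,0,1,2,0,0,0,0,0)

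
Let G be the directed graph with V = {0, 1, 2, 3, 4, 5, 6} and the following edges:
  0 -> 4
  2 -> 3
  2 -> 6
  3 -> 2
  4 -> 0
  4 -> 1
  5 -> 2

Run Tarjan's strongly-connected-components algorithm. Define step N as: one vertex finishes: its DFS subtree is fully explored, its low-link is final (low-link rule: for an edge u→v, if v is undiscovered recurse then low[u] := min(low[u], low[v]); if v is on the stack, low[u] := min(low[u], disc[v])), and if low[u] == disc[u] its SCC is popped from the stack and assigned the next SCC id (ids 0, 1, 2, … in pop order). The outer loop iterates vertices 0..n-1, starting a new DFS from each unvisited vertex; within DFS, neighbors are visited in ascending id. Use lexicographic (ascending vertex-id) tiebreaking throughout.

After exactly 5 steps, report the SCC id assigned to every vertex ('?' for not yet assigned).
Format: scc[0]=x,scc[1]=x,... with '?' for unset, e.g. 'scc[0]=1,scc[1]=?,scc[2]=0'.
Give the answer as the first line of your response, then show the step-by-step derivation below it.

scc[0]=1,scc[1]=0,scc[2]=?,scc[3]=?,scc[4]=1,scc[5]=?,scc[6]=2

step 1: low=(low[0]=0,low[1]=2,low[2]=?,low[3]=?,low[4]=0,low[5]=?,low[6]=?); scc=(scc[0]=?,scc[1]=0,scc[2]=?,scc[3]=?,scc[4]=?,scc[5]=?,scc[6]=?)
step 2: low=(low[0]=0,low[1]=2,low[2]=?,low[3]=?,low[4]=0,low[5]=?,low[6]=?); scc=(scc[0]=?,scc[1]=0,scc[2]=?,scc[3]=?,scc[4]=?,scc[5]=?,scc[6]=?)
step 3: low=(low[0]=0,low[1]=2,low[2]=?,low[3]=?,low[4]=0,low[5]=?,low[6]=?); scc=(scc[0]=1,scc[1]=0,scc[2]=?,scc[3]=?,scc[4]=1,scc[5]=?,scc[6]=?)
step 4: low=(low[0]=0,low[1]=2,low[2]=3,low[3]=3,low[4]=0,low[5]=?,low[6]=?); scc=(scc[0]=1,scc[1]=0,scc[2]=?,scc[3]=?,scc[4]=1,scc[5]=?,scc[6]=?)
step 5: low=(low[0]=0,low[1]=2,low[2]=3,low[3]=3,low[4]=0,low[5]=?,low[6]=5); scc=(scc[0]=1,scc[1]=0,scc[2]=?,scc[3]=?,scc[4]=1,scc[5]=?,scc[6]=2)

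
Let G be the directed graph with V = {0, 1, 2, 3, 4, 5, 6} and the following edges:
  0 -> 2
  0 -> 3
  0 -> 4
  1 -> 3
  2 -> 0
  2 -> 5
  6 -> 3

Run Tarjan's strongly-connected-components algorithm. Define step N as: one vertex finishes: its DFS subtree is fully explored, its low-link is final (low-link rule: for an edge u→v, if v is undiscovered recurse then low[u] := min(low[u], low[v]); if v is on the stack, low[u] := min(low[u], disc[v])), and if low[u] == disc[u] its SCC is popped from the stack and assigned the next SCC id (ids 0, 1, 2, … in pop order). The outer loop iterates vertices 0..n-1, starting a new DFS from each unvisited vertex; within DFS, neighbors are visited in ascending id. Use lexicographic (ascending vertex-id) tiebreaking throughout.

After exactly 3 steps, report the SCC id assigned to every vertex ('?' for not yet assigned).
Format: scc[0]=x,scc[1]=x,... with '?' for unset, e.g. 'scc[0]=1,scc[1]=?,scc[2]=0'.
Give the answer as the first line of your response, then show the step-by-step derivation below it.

scc[0]=?,scc[1]=?,scc[2]=?,scc[3]=1,scc[4]=?,scc[5]=0,scc[6]=?

step 1: low=(low[0]=0,low[1]=?,low[2]=0,low[3]=?,low[4]=?,low[5]=2,low[6]=?); scc=(scc[0]=?,scc[1]=?,scc[2]=?,scc[3]=?,scc[4]=?,scc[5]=0,scc[6]=?)
step 2: low=(low[0]=0,low[1]=?,low[2]=0,low[3]=?,low[4]=?,low[5]=2,low[6]=?); scc=(scc[0]=?,scc[1]=?,scc[2]=?,scc[3]=?,scc[4]=?,scc[5]=0,scc[6]=?)
step 3: low=(low[0]=0,low[1]=?,low[2]=0,low[3]=3,low[4]=?,low[5]=2,low[6]=?); scc=(scc[0]=?,scc[1]=?,scc[2]=?,scc[3]=1,scc[4]=?,scc[5]=0,scc[6]=?)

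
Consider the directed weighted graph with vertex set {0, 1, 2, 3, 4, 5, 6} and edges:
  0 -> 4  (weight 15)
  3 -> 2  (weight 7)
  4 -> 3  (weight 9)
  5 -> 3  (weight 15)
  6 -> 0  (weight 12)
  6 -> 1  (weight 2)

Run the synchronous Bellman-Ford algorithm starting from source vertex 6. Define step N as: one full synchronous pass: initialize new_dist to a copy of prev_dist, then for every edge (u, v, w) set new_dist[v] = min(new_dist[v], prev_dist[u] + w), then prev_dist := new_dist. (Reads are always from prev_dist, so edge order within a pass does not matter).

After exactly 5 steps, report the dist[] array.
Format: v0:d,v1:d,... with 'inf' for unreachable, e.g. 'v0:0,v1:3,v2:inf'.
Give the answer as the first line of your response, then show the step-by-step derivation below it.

v0:12,v1:2,v2:43,v3:36,v4:27,v5:inf,v6:0

step 1: dist = v0:12,v1:2,v2:inf,v3:inf,v4:inf,v5:inf,v6:0
step 2: dist = v0:12,v1:2,v2:inf,v3:inf,v4:27,v5:inf,v6:0
step 3: dist = v0:12,v1:2,v2:inf,v3:36,v4:27,v5:inf,v6:0
step 4: dist = v0:12,v1:2,v2:43,v3:36,v4:27,v5:inf,v6:0
step 5: dist = v0:12,v1:2,v2:43,v3:36,v4:27,v5:inf,v6:0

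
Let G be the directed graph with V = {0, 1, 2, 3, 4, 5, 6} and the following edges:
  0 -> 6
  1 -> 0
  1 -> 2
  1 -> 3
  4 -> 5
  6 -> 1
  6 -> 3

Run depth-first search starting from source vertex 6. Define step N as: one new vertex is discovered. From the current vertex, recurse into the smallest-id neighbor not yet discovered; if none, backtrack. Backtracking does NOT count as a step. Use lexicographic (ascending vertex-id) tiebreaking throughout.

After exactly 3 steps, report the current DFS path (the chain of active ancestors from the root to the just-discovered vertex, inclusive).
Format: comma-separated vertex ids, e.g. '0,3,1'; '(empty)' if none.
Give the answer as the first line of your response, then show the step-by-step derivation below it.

6,1,0

step 1: discover 6; path=6; order=6
step 2: discover 1; path=6>1; order=6,1
step 3: discover 0; path=6>1>0; order=6,1,0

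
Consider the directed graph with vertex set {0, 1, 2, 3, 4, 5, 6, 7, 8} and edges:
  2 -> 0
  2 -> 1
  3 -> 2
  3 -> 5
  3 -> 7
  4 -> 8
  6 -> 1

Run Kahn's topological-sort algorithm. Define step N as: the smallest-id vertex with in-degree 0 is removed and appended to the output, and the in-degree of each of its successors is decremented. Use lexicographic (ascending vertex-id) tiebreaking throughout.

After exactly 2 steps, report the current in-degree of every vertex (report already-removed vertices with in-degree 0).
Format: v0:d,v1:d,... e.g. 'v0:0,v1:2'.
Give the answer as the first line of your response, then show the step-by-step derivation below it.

v0:0,v1:1,v2:0,v3:0,v4:0,v5:0,v6:0,v7:0,v8:1

step 1: output 3; order=[3]; indeg=(1,2,0,0,0,0,0,0,1)
step 2: output 2; order=[3,2]; indeg=(0,1,0,0,0,0,0,0,1)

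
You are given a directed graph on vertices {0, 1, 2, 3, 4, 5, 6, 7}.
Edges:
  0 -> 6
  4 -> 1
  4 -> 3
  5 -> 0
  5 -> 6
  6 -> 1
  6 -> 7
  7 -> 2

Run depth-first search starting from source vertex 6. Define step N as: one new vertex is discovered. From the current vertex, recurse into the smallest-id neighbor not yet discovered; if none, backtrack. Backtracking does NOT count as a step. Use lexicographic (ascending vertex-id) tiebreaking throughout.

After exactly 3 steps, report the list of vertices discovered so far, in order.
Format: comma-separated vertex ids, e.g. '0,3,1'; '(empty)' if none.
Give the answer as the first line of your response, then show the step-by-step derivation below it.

6,1,7

step 1: discover 6; path=6; order=6
step 2: discover 1; path=6>1; order=6,1
step 3: discover 7; path=6>7; order=6,1,7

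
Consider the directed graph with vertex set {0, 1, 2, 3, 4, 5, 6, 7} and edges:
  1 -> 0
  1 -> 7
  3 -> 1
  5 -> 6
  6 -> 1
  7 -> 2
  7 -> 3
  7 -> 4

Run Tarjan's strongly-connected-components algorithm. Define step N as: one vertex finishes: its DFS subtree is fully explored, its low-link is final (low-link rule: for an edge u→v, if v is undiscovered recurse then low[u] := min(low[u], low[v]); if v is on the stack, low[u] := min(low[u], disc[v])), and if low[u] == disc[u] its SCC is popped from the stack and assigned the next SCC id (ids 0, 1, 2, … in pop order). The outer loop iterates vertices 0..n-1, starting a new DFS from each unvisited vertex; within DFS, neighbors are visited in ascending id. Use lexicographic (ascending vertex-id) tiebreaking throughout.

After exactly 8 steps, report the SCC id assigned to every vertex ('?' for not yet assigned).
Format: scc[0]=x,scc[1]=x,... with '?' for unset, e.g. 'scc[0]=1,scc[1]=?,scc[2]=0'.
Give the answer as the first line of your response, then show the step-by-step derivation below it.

scc[0]=0,scc[1]=3,scc[2]=1,scc[3]=3,scc[4]=2,scc[5]=5,scc[6]=4,scc[7]=3

step 1: low=(low[0]=0,low[1]=?,low[2]=?,low[3]=?,low[4]=?,low[5]=?,low[6]=?,low[7]=?); scc=(scc[0]=0,scc[1]=?,scc[2]=?,scc[3]=?,scc[4]=?,scc[5]=?,scc[6]=?,scc[7]=?)
step 2: low=(low[0]=0,low[1]=1,low[2]=3,low[3]=?,low[4]=?,low[5]=?,low[6]=?,low[7]=2); scc=(scc[0]=0,scc[1]=?,scc[2]=1,scc[3]=?,scc[4]=?,scc[5]=?,scc[6]=?,scc[7]=?)
step 3: low=(low[0]=0,low[1]=1,low[2]=3,low[3]=1,low[4]=?,low[5]=?,low[6]=?,low[7]=2); scc=(scc[0]=0,scc[1]=?,scc[2]=1,scc[3]=?,scc[4]=?,scc[5]=?,scc[6]=?,scc[7]=?)
step 4: low=(low[0]=0,low[1]=1,low[2]=3,low[3]=1,low[4]=5,low[5]=?,low[6]=?,low[7]=1); scc=(scc[0]=0,scc[1]=?,scc[2]=1,scc[3]=?,scc[4]=2,scc[5]=?,scc[6]=?,scc[7]=?)
step 5: low=(low[0]=0,low[1]=1,low[2]=3,low[3]=1,low[4]=5,low[5]=?,low[6]=?,low[7]=1); scc=(scc[0]=0,scc[1]=?,scc[2]=1,scc[3]=?,scc[4]=2,scc[5]=?,scc[6]=?,scc[7]=?)
step 6: low=(low[0]=0,low[1]=1,low[2]=3,low[3]=1,low[4]=5,low[5]=?,low[6]=?,low[7]=1); scc=(scc[0]=0,scc[1]=3,scc[2]=1,scc[3]=3,scc[4]=2,scc[5]=?,scc[6]=?,scc[7]=3)
step 7: low=(low[0]=0,low[1]=1,low[2]=3,low[3]=1,low[4]=5,low[5]=6,low[6]=7,low[7]=1); scc=(scc[0]=0,scc[1]=3,scc[2]=1,scc[3]=3,scc[4]=2,scc[5]=?,scc[6]=4,scc[7]=3)
step 8: low=(low[0]=0,low[1]=1,low[2]=3,low[3]=1,low[4]=5,low[5]=6,low[6]=7,low[7]=1); scc=(scc[0]=0,scc[1]=3,scc[2]=1,scc[3]=3,scc[4]=2,scc[5]=5,scc[6]=4,scc[7]=3)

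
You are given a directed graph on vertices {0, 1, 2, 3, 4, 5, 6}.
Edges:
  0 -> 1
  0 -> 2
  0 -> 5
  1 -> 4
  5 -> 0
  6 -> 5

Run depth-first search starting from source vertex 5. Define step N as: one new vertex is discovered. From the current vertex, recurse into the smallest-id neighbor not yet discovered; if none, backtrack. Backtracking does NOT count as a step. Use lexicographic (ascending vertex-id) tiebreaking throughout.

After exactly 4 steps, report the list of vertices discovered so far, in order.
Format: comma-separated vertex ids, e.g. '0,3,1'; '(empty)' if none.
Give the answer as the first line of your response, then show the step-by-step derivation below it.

5,0,1,4

step 1: discover 5; path=5; order=5
step 2: discover 0; path=5>0; order=5,0
step 3: discover 1; path=5>0>1; order=5,0,1
step 4: discover 4; path=5>0>1>4; order=5,0,1,4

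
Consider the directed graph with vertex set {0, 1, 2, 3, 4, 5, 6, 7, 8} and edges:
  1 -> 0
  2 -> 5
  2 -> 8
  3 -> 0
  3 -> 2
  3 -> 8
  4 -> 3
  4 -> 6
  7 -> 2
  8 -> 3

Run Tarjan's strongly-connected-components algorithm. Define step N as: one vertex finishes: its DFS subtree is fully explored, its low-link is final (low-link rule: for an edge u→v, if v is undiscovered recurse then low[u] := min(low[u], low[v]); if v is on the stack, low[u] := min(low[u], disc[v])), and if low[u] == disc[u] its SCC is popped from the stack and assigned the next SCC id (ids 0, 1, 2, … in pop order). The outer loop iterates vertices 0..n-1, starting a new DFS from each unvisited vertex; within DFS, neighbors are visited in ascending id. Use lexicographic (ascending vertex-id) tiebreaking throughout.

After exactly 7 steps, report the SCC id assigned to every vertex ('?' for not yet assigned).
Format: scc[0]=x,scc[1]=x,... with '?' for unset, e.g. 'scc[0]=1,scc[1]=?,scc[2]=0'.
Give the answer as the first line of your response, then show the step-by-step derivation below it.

scc[0]=0,scc[1]=1,scc[2]=3,scc[3]=3,scc[4]=?,scc[5]=2,scc[6]=4,scc[7]=?,scc[8]=3

step 1: low=(low[0]=0,low[1]=?,low[2]=?,low[3]=?,low[4]=?,low[5]=?,low[6]=?,low[7]=?,low[8]=?); scc=(scc[0]=0,scc[1]=?,scc[2]=?,scc[3]=?,scc[4]=?,scc[5]=?,scc[6]=?,scc[7]=?,scc[8]=?)
step 2: low=(low[0]=0,low[1]=1,low[2]=?,low[3]=?,low[4]=?,low[5]=?,low[6]=?,low[7]=?,low[8]=?); scc=(scc[0]=0,scc[1]=1,scc[2]=?,scc[3]=?,scc[4]=?,scc[5]=?,scc[6]=?,scc[7]=?,scc[8]=?)
step 3: low=(low[0]=0,low[1]=1,low[2]=2,low[3]=?,low[4]=?,low[5]=3,low[6]=?,low[7]=?,low[8]=?); scc=(scc[0]=0,scc[1]=1,scc[2]=?,scc[3]=?,scc[4]=?,scc[5]=2,scc[6]=?,scc[7]=?,scc[8]=?)
step 4: low=(low[0]=0,low[1]=1,low[2]=2,low[3]=2,low[4]=?,low[5]=3,low[6]=?,low[7]=?,low[8]=4); scc=(scc[0]=0,scc[1]=1,scc[2]=?,scc[3]=?,scc[4]=?,scc[5]=2,scc[6]=?,scc[7]=?,scc[8]=?)
step 5: low=(low[0]=0,low[1]=1,low[2]=2,low[3]=2,low[4]=?,low[5]=3,low[6]=?,low[7]=?,low[8]=2); scc=(scc[0]=0,scc[1]=1,scc[2]=?,scc[3]=?,scc[4]=?,scc[5]=2,scc[6]=?,scc[7]=?,scc[8]=?)
step 6: low=(low[0]=0,low[1]=1,low[2]=2,low[3]=2,low[4]=?,low[5]=3,low[6]=?,low[7]=?,low[8]=2); scc=(scc[0]=0,scc[1]=1,scc[2]=3,scc[3]=3,scc[4]=?,scc[5]=2,scc[6]=?,scc[7]=?,scc[8]=3)
step 7: low=(low[0]=0,low[1]=1,low[2]=2,low[3]=2,low[4]=6,low[5]=3,low[6]=7,low[7]=?,low[8]=2); scc=(scc[0]=0,scc[1]=1,scc[2]=3,scc[3]=3,scc[4]=?,scc[5]=2,scc[6]=4,scc[7]=?,scc[8]=3)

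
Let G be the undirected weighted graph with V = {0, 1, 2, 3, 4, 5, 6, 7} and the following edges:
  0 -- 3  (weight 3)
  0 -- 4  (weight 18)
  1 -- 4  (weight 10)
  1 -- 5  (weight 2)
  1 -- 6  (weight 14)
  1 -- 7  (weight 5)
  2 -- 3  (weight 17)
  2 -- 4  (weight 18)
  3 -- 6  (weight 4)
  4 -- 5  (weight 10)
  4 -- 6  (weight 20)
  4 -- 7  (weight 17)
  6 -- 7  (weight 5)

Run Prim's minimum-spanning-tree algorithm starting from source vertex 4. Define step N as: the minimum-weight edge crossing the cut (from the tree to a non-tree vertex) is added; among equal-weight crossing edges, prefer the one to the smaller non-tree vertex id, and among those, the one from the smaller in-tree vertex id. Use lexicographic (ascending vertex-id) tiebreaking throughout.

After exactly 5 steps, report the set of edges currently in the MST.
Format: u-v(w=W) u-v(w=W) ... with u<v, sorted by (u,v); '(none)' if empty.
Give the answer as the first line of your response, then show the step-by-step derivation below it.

1-4(w=10) 1-5(w=2) 1-7(w=5) 3-6(w=4) 6-7(w=5)

step 1: add edge 1-4 (w=10); MST = {1-4(w=10)}
step 2: add edge 1-5 (w=2); MST = {1-4(w=10) 1-5(w=2)}
step 3: add edge 1-7 (w=5); MST = {1-4(w=10) 1-5(w=2) 1-7(w=5)}
step 4: add edge 6-7 (w=5); MST = {1-4(w=10) 1-5(w=2) 1-7(w=5) 6-7(w=5)}
step 5: add edge 3-6 (w=4); MST = {1-4(w=10) 1-5(w=2) 1-7(w=5) 3-6(w=4) 6-7(w=5)}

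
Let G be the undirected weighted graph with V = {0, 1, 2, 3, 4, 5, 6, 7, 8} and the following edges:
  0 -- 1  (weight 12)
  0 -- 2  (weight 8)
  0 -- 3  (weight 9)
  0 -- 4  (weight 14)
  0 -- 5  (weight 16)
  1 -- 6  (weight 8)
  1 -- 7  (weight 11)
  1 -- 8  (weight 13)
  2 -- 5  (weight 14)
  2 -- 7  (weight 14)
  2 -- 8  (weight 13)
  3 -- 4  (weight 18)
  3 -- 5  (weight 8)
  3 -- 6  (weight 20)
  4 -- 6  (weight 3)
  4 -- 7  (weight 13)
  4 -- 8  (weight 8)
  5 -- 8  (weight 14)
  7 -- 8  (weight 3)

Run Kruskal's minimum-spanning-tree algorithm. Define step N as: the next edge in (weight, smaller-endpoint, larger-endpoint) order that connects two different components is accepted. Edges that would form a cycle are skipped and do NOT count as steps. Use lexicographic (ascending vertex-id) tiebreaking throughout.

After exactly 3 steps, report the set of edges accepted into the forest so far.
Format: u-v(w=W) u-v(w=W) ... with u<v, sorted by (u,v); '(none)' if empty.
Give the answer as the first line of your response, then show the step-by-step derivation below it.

0-2(w=8) 4-6(w=3) 7-8(w=3)

step 1: add edge 4-6 (w=3); MST = {4-6(w=3)}
step 2: add edge 7-8 (w=3); MST = {4-6(w=3) 7-8(w=3)}
step 3: add edge 0-2 (w=8); MST = {0-2(w=8) 4-6(w=3) 7-8(w=3)}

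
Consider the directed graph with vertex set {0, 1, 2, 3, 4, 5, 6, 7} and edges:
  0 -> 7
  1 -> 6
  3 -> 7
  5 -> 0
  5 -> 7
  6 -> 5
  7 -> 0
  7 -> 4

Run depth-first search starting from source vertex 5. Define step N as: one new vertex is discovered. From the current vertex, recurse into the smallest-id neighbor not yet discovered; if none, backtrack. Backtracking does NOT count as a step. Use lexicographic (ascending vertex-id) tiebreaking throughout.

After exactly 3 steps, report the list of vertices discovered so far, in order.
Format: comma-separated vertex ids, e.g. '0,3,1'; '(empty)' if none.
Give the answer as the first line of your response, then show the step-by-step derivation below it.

5,0,7

step 1: discover 5; path=5; order=5
step 2: discover 0; path=5>0; order=5,0
step 3: discover 7; path=5>0>7; order=5,0,7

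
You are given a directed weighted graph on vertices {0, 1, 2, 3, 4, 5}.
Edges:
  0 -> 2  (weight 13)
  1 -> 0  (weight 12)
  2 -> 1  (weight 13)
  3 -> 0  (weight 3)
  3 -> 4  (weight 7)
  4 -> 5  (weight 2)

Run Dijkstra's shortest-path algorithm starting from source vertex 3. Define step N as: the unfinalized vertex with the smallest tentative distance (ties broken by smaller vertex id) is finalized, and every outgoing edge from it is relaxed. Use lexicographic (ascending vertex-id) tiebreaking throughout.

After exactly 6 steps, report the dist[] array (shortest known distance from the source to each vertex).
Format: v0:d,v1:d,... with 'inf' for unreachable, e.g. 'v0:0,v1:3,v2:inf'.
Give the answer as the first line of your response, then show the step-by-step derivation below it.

v0:3,v1:29,v2:16,v3:0,v4:7,v5:9

step 1: dist = v0:3,v1:inf,v2:inf,v3:0,v4:7,v5:inf
step 2: dist = v0:3,v1:inf,v2:16,v3:0,v4:7,v5:inf
step 3: dist = v0:3,v1:inf,v2:16,v3:0,v4:7,v5:9
step 4: dist = v0:3,v1:inf,v2:16,v3:0,v4:7,v5:9
step 5: dist = v0:3,v1:29,v2:16,v3:0,v4:7,v5:9
step 6: dist = v0:3,v1:29,v2:16,v3:0,v4:7,v5:9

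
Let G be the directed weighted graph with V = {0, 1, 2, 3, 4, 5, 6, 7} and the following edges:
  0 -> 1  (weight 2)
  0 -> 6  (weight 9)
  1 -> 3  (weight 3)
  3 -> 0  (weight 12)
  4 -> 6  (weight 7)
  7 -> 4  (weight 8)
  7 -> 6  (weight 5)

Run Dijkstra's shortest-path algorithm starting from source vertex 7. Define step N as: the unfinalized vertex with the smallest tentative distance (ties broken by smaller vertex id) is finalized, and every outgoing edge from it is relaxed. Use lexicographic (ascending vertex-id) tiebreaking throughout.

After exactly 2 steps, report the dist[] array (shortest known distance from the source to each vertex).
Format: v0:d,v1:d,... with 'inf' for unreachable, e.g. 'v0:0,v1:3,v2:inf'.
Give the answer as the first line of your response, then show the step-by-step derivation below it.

v0:inf,v1:inf,v2:inf,v3:inf,v4:8,v5:inf,v6:5,v7:0

step 1: dist = v0:inf,v1:inf,v2:inf,v3:inf,v4:8,v5:inf,v6:5,v7:0
step 2: dist = v0:inf,v1:inf,v2:inf,v3:inf,v4:8,v5:inf,v6:5,v7:0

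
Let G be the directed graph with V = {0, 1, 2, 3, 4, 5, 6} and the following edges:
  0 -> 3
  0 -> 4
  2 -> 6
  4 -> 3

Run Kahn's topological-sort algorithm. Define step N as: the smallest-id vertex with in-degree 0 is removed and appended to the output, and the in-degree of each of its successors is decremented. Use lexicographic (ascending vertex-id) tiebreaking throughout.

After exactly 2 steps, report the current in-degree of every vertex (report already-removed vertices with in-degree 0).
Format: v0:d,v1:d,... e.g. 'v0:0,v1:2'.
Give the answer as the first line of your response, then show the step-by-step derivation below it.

v0:0,v1:0,v2:0,v3:1,v4:0,v5:0,v6:1

step 1: output 0; order=[0]; indeg=(0,0,0,1,0,0,1)
step 2: output 1; order=[0,1]; indeg=(0,0,0,1,0,0,1)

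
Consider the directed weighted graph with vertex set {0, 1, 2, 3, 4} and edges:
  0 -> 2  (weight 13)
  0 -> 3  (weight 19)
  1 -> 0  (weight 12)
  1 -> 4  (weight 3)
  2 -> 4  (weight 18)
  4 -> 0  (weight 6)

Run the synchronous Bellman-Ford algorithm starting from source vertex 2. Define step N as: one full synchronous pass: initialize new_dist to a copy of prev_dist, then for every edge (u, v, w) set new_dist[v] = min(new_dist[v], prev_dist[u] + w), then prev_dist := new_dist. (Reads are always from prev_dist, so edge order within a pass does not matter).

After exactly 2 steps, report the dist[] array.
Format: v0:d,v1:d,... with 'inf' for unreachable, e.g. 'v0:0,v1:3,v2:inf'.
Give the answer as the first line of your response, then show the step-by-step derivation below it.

v0:24,v1:inf,v2:0,v3:inf,v4:18

step 1: dist = v0:inf,v1:inf,v2:0,v3:inf,v4:18
step 2: dist = v0:24,v1:inf,v2:0,v3:inf,v4:18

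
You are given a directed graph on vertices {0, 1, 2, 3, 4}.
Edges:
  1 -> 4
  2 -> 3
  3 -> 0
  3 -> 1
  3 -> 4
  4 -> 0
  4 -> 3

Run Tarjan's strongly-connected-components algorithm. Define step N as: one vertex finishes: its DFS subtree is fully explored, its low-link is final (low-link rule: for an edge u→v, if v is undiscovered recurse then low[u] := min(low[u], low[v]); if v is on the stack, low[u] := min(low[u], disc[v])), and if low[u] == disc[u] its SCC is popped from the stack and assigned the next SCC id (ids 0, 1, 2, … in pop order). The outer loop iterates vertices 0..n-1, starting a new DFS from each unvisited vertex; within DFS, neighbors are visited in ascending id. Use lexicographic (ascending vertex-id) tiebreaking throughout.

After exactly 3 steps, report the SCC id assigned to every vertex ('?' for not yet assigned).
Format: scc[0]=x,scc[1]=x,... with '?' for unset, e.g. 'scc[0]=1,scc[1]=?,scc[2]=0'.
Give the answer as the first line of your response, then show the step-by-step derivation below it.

scc[0]=0,scc[1]=?,scc[2]=?,scc[3]=?,scc[4]=?

step 1: low=(low[0]=0,low[1]=?,low[2]=?,low[3]=?,low[4]=?); scc=(scc[0]=0,scc[1]=?,scc[2]=?,scc[3]=?,scc[4]=?)
step 2: low=(low[0]=0,low[1]=1,low[2]=?,low[3]=1,low[4]=2); scc=(scc[0]=0,scc[1]=?,scc[2]=?,scc[3]=?,scc[4]=?)
step 3: low=(low[0]=0,low[1]=1,low[2]=?,low[3]=1,low[4]=1); scc=(scc[0]=0,scc[1]=?,scc[2]=?,scc[3]=?,scc[4]=?)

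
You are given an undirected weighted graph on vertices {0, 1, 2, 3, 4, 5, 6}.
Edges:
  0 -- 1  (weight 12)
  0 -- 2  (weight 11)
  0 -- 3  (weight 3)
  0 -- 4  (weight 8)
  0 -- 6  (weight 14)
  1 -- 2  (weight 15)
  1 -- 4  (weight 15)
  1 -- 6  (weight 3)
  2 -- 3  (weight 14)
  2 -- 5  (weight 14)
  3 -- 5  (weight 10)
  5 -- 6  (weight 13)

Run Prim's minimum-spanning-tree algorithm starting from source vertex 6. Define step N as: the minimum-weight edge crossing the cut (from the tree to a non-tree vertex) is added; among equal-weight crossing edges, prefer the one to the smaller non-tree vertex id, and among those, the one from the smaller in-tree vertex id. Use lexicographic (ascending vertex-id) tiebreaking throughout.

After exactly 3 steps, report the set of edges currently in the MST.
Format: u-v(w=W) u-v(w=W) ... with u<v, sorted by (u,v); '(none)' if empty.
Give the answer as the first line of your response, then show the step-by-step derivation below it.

0-1(w=12) 0-3(w=3) 1-6(w=3)

step 1: add edge 1-6 (w=3); MST = {1-6(w=3)}
step 2: add edge 0-1 (w=12); MST = {0-1(w=12) 1-6(w=3)}
step 3: add edge 0-3 (w=3); MST = {0-1(w=12) 0-3(w=3) 1-6(w=3)}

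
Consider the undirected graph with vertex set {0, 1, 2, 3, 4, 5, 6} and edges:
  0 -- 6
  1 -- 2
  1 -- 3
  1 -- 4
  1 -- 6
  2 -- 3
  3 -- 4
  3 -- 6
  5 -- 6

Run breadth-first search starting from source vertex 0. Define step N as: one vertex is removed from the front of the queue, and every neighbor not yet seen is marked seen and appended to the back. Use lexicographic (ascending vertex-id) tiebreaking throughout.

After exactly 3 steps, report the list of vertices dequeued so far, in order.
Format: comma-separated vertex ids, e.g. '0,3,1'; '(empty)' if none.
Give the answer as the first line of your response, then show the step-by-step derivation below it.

0,6,1

step 1: dequeue 0; queue=[6]; order=0
step 2: dequeue 6; queue=[1,3,5]; order=0,6
step 3: dequeue 1; queue=[3,5,2,4]; order=0,6,1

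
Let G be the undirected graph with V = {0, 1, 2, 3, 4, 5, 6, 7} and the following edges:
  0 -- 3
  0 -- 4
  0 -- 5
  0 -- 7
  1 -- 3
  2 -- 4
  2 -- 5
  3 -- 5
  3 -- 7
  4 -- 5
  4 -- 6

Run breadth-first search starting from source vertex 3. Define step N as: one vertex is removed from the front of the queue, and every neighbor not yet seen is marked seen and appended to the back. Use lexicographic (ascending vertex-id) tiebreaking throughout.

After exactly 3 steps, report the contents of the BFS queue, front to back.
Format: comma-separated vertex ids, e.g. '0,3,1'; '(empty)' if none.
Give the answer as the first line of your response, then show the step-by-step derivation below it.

5,7,4

step 1: dequeue 3; queue=[0,1,5,7]; order=3
step 2: dequeue 0; queue=[1,5,7,4]; order=3,0
step 3: dequeue 1; queue=[5,7,4]; order=3,0,1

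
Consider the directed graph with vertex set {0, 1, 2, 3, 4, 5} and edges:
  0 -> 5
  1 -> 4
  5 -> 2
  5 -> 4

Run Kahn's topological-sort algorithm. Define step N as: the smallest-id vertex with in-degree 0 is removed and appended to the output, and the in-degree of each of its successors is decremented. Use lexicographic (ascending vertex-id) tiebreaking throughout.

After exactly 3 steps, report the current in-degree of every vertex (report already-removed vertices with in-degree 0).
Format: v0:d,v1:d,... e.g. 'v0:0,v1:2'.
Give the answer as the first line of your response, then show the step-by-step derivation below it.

v0:0,v1:0,v2:1,v3:0,v4:1,v5:0

step 1: output 0; order=[0]; indeg=(0,0,1,0,2,0)
step 2: output 1; order=[0,1]; indeg=(0,0,1,0,1,0)
step 3: output 3; order=[0,1,3]; indeg=(0,0,1,0,1,0)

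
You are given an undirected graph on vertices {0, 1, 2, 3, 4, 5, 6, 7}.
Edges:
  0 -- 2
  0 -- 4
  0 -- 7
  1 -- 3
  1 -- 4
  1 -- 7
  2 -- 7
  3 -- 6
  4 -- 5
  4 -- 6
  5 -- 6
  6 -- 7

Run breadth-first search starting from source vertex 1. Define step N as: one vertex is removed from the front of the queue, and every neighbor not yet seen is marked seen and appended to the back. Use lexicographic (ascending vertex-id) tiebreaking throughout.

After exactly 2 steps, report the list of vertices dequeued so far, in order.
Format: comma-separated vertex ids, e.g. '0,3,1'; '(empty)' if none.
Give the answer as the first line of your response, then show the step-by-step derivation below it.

1,3

step 1: dequeue 1; queue=[3,4,7]; order=1
step 2: dequeue 3; queue=[4,7,6]; order=1,3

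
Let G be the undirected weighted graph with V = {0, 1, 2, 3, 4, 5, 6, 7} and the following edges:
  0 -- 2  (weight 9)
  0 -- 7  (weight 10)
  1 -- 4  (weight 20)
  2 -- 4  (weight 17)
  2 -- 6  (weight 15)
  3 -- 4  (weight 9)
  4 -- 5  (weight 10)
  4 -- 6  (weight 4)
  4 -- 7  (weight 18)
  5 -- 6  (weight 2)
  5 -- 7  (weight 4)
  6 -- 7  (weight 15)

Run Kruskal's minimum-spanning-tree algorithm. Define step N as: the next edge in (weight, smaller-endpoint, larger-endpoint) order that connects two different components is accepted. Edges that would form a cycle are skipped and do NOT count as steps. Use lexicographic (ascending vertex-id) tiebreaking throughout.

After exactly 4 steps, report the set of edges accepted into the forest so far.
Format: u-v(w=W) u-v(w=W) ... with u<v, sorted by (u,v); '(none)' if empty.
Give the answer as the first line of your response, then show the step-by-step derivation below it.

0-2(w=9) 4-6(w=4) 5-6(w=2) 5-7(w=4)

step 1: add edge 5-6 (w=2); MST = {5-6(w=2)}
step 2: add edge 4-6 (w=4); MST = {4-6(w=4) 5-6(w=2)}
step 3: add edge 5-7 (w=4); MST = {4-6(w=4) 5-6(w=2) 5-7(w=4)}
step 4: add edge 0-2 (w=9); MST = {0-2(w=9) 4-6(w=4) 5-6(w=2) 5-7(w=4)}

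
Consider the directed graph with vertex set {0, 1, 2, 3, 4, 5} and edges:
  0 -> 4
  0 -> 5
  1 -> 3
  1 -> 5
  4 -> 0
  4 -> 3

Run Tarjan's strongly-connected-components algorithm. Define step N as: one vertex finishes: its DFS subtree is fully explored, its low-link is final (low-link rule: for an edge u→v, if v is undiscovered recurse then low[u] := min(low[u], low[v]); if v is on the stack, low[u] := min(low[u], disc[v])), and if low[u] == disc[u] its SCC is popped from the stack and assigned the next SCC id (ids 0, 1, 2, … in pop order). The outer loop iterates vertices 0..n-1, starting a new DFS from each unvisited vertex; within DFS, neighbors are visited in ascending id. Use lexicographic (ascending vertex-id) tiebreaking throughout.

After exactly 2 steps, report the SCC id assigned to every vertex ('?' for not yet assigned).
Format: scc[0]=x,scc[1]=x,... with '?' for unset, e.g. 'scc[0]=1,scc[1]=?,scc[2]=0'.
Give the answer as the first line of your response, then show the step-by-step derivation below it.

scc[0]=?,scc[1]=?,scc[2]=?,scc[3]=0,scc[4]=?,scc[5]=?

step 1: low=(low[0]=0,low[1]=?,low[2]=?,low[3]=2,low[4]=0,low[5]=?); scc=(scc[0]=?,scc[1]=?,scc[2]=?,scc[3]=0,scc[4]=?,scc[5]=?)
step 2: low=(low[0]=0,low[1]=?,low[2]=?,low[3]=2,low[4]=0,low[5]=?); scc=(scc[0]=?,scc[1]=?,scc[2]=?,scc[3]=0,scc[4]=?,scc[5]=?)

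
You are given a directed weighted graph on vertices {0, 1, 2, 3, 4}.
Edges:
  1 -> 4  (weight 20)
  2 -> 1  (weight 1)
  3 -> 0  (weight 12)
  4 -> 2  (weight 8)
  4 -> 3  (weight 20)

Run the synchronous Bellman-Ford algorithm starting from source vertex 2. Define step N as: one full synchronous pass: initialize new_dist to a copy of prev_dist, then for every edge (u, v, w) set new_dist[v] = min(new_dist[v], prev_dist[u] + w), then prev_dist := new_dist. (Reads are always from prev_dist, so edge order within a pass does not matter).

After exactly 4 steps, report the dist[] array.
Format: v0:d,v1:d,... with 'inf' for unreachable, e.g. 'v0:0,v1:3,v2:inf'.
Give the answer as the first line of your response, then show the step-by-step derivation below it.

v0:53,v1:1,v2:0,v3:41,v4:21

step 1: dist = v0:inf,v1:1,v2:0,v3:inf,v4:inf
step 2: dist = v0:inf,v1:1,v2:0,v3:inf,v4:21
step 3: dist = v0:inf,v1:1,v2:0,v3:41,v4:21
step 4: dist = v0:53,v1:1,v2:0,v3:41,v4:21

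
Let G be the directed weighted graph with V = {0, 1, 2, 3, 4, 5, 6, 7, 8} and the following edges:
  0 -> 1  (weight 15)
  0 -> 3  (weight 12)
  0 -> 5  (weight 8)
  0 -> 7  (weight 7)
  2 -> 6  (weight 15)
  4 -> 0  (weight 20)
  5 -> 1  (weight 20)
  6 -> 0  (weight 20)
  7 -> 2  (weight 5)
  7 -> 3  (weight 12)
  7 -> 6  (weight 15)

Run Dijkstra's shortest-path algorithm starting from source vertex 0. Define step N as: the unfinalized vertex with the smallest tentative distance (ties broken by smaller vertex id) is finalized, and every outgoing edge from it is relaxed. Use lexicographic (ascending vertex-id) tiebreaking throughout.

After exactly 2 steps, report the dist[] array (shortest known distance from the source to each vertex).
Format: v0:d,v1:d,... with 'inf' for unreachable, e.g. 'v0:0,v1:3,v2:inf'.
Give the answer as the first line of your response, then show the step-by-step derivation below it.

v0:0,v1:15,v2:12,v3:12,v4:inf,v5:8,v6:22,v7:7,v8:inf

step 1: dist = v0:0,v1:15,v2:inf,v3:12,v4:inf,v5:8,v6:inf,v7:7,v8:inf
step 2: dist = v0:0,v1:15,v2:12,v3:12,v4:inf,v5:8,v6:22,v7:7,v8:inf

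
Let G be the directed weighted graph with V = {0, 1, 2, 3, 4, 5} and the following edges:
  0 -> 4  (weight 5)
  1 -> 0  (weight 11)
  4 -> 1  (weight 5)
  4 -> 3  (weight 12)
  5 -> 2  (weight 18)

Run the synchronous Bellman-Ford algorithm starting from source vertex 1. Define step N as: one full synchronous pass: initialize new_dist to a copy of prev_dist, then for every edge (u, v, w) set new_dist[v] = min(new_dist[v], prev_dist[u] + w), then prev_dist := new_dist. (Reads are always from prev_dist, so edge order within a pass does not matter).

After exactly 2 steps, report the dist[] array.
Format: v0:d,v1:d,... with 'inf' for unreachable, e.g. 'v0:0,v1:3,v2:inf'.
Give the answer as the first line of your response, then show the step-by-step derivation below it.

v0:11,v1:0,v2:inf,v3:inf,v4:16,v5:inf

step 1: dist = v0:11,v1:0,v2:inf,v3:inf,v4:inf,v5:inf
step 2: dist = v0:11,v1:0,v2:inf,v3:inf,v4:16,v5:inf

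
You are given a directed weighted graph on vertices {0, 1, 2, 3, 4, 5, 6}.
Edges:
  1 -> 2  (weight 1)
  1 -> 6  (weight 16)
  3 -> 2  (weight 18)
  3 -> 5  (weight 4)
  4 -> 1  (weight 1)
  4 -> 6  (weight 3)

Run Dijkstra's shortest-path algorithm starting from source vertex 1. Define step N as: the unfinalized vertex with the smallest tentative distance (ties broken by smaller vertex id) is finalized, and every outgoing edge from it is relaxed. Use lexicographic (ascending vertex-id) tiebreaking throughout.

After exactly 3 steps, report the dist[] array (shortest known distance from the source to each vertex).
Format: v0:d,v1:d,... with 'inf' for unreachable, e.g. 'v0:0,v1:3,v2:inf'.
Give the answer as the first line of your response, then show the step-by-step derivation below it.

v0:inf,v1:0,v2:1,v3:inf,v4:inf,v5:inf,v6:16

step 1: dist = v0:inf,v1:0,v2:1,v3:inf,v4:inf,v5:inf,v6:16
step 2: dist = v0:inf,v1:0,v2:1,v3:inf,v4:inf,v5:inf,v6:16
step 3: dist = v0:inf,v1:0,v2:1,v3:inf,v4:inf,v5:inf,v6:16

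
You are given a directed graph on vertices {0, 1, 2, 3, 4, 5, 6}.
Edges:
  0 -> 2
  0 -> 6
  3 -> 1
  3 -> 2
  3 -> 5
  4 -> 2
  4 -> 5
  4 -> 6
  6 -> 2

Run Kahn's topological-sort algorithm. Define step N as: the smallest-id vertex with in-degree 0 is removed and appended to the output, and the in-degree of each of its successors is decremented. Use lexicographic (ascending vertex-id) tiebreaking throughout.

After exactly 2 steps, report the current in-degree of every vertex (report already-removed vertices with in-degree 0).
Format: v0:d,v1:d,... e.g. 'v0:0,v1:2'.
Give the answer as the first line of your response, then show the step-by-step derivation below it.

v0:0,v1:0,v2:2,v3:0,v4:0,v5:1,v6:1

step 1: output 0; order=[0]; indeg=(0,1,3,0,0,2,1)
step 2: output 3; order=[0,3]; indeg=(0,0,2,0,0,1,1)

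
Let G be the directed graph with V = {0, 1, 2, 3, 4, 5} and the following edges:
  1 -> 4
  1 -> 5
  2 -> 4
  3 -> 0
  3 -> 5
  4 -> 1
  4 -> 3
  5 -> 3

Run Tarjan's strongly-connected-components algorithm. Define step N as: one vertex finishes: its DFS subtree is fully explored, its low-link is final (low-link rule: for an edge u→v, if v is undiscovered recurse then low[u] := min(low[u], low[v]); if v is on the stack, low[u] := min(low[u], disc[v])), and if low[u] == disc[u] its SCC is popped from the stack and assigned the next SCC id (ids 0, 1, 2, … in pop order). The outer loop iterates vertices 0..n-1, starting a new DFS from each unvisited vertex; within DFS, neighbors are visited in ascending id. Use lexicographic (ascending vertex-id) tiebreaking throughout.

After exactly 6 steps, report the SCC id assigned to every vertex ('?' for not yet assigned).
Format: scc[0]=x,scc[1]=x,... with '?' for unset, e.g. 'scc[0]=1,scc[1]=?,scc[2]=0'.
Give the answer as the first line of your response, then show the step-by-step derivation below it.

scc[0]=0,scc[1]=2,scc[2]=3,scc[3]=1,scc[4]=2,scc[5]=1

step 1: low=(low[0]=0,low[1]=?,low[2]=?,low[3]=?,low[4]=?,low[5]=?); scc=(scc[0]=0,scc[1]=?,scc[2]=?,scc[3]=?,scc[4]=?,scc[5]=?)
step 2: low=(low[0]=0,low[1]=1,low[2]=?,low[3]=3,low[4]=1,low[5]=3); scc=(scc[0]=0,scc[1]=?,scc[2]=?,scc[3]=?,scc[4]=?,scc[5]=?)
step 3: low=(low[0]=0,low[1]=1,low[2]=?,low[3]=3,low[4]=1,low[5]=3); scc=(scc[0]=0,scc[1]=?,scc[2]=?,scc[3]=1,scc[4]=?,scc[5]=1)
step 4: low=(low[0]=0,low[1]=1,low[2]=?,low[3]=3,low[4]=1,low[5]=3); scc=(scc[0]=0,scc[1]=?,scc[2]=?,scc[3]=1,scc[4]=?,scc[5]=1)
step 5: low=(low[0]=0,low[1]=1,low[2]=?,low[3]=3,low[4]=1,low[5]=3); scc=(scc[0]=0,scc[1]=2,scc[2]=?,scc[3]=1,scc[4]=2,scc[5]=1)
step 6: low=(low[0]=0,low[1]=1,low[2]=5,low[3]=3,low[4]=1,low[5]=3); scc=(scc[0]=0,scc[1]=2,scc[2]=3,scc[3]=1,scc[4]=2,scc[5]=1)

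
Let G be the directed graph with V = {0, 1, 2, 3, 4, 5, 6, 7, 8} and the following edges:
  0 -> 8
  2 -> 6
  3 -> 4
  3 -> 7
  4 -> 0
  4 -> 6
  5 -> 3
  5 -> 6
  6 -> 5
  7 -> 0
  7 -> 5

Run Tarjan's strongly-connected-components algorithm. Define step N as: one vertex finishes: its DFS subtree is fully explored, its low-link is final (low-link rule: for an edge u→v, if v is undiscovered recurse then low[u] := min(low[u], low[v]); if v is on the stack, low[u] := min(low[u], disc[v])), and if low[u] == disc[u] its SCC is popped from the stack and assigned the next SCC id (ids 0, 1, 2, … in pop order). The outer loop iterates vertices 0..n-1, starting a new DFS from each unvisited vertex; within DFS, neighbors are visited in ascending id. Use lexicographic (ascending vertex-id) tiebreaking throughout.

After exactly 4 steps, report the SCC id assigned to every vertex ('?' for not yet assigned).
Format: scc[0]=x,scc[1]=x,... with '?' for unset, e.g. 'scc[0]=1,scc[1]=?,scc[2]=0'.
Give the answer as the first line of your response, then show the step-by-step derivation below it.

scc[0]=1,scc[1]=2,scc[2]=?,scc[3]=?,scc[4]=?,scc[5]=?,scc[6]=?,scc[7]=?,scc[8]=0

step 1: low=(low[0]=0,low[1]=?,low[2]=?,low[3]=?,low[4]=?,low[5]=?,low[6]=?,low[7]=?,low[8]=1); scc=(scc[0]=?,scc[1]=?,scc[2]=?,scc[3]=?,scc[4]=?,scc[5]=?,scc[6]=?,scc[7]=?,scc[8]=0)
step 2: low=(low[0]=0,low[1]=?,low[2]=?,low[3]=?,low[4]=?,low[5]=?,low[6]=?,low[7]=?,low[8]=1); scc=(scc[0]=1,scc[1]=?,scc[2]=?,scc[3]=?,scc[4]=?,scc[5]=?,scc[6]=?,scc[7]=?,scc[8]=0)
step 3: low=(low[0]=0,low[1]=2,low[2]=?,low[3]=?,low[4]=?,low[5]=?,low[6]=?,low[7]=?,low[8]=1); scc=(scc[0]=1,scc[1]=2,scc[2]=?,scc[3]=?,scc[4]=?,scc[5]=?,scc[6]=?,scc[7]=?,scc[8]=0)
step 4: low=(low[0]=0,low[1]=2,low[2]=3,low[3]=6,low[4]=4,low[5]=5,low[6]=4,low[7]=?,low[8]=1); scc=(scc[0]=1,scc[1]=2,scc[2]=?,scc[3]=?,scc[4]=?,scc[5]=?,scc[6]=?,scc[7]=?,scc[8]=0)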